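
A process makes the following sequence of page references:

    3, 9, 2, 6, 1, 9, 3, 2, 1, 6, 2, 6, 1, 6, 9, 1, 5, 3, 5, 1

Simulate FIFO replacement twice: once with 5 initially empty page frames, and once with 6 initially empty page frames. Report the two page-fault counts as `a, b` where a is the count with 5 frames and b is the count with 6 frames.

5 frames: F F F F F . . . . . . . . . . . F F . . → 7 faults.
6 frames: F F F F F . . . . . . . . . . . F . . . → 6 faults.
6 < 7: adding a frame reduced faults, as is typical.

7, 6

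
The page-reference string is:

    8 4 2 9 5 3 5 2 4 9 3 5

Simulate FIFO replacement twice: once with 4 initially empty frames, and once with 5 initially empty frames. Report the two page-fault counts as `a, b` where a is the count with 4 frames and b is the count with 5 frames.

7, 6

4 frames: F F F F F F . . F . . . → 7 faults.
5 frames: F F F F F F . . . . . . → 6 faults.
6 < 7: adding a frame reduced faults, as is typical.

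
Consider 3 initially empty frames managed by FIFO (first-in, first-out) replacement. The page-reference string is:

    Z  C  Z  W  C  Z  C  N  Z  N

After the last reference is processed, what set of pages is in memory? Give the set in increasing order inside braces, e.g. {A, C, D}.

{N, W, Z}

Z: miss, frames [Z]
C: miss, frames [Z, C]
Z: hit
W: miss, frames [Z, C, W]
C: hit
Z: hit
C: hit
N: miss, evict Z, frames [C, W, N]
Z: miss, evict C, frames [W, N, Z]
N: hit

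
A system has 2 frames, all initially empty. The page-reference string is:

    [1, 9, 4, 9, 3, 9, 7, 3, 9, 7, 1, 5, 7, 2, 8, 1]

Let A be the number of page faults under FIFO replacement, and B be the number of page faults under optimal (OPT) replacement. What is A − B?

Under FIFO: F F F . F F F F F F F F F F F F → 15 faults.
Under OPT: F F F . F . F . F . F F . F F F → 11 faults.
A − B = 15 − 11 = 4.

4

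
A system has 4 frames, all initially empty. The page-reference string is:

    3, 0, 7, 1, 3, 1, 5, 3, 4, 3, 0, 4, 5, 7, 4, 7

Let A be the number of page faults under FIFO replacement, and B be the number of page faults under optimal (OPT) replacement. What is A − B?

2

Under FIFO: F F F F . . F F F . F . . F . . → 9 faults.
Under OPT: F F F F . . F . F . . . . F . . → 7 faults.
A − B = 9 − 7 = 2.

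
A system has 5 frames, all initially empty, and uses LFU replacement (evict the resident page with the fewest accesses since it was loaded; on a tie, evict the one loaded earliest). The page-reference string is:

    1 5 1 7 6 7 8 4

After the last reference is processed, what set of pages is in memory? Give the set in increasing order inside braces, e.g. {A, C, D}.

{1, 4, 6, 7, 8}

1 -> miss, frames [1]
5 -> miss, frames [1, 5]
1 -> hit
7 -> miss, frames [1, 5, 7]
6 -> miss, frames [1, 5, 7, 6]
7 -> hit
8 -> miss, frames [1, 5, 7, 6, 8]
4 -> miss, evict 5, frames [1, 7, 6, 8, 4]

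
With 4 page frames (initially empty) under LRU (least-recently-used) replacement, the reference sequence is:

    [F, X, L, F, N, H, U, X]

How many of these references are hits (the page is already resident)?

1

F → miss, frames [F]
X → miss, frames [F, X]
L → miss, frames [F, X, L]
F → hit
N → miss, frames [X, L, F, N]
H → miss, evict X, frames [L, F, N, H]
U → miss, evict L, frames [F, N, H, U]
X → miss, evict F, frames [N, H, U, X]
Hits: 1.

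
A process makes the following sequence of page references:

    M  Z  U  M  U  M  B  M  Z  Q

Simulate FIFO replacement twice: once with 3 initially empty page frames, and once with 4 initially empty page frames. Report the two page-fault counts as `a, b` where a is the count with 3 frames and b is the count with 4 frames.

7, 5

3 frames: F F F . . . F F F F → 7 faults.
4 frames: F F F . . . F . . F → 5 faults.
5 < 7: adding a frame reduced faults, as is typical.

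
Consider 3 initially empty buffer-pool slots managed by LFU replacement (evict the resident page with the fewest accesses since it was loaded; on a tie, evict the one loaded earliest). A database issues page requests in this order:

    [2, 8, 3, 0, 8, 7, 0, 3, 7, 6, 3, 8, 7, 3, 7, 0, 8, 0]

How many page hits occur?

6

2: miss, frames {2}
8: miss, frames {2,8}
3: miss, frames {2,8,3}
0: miss, evict 2, frames {8,3,0}
8: hit
7: miss, evict 3, frames {8,0,7}
0: hit
3: miss, evict 7, frames {8,0,3}
7: miss, evict 3, frames {8,0,7}
6: miss, evict 7, frames {8,0,6}
3: miss, evict 6, frames {8,0,3}
8: hit
7: miss, evict 3, frames {8,0,7}
3: miss, evict 7, frames {8,0,3}
7: miss, evict 3, frames {8,0,7}
0: hit
8: hit
0: hit
Hits: 6.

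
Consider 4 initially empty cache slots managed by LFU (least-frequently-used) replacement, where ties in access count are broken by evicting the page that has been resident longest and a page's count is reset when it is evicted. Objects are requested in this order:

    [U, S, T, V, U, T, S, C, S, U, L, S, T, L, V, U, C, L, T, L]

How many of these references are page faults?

9

U -> fault, frames (U)
S -> fault, frames (U S)
T -> fault, frames (U S T)
V -> fault, frames (U S T V)
U -> hit
T -> hit
S -> hit
C -> fault, evict V, frames (U S T C)
S -> hit
U -> hit
L -> fault, evict C, frames (U S T L)
S -> hit
T -> hit
L -> hit
V -> fault, evict L, frames (U S T V)
U -> hit
C -> fault, evict V, frames (U S T C)
L -> fault, evict C, frames (U S T L)
T -> hit
L -> hit
Page faults: 9.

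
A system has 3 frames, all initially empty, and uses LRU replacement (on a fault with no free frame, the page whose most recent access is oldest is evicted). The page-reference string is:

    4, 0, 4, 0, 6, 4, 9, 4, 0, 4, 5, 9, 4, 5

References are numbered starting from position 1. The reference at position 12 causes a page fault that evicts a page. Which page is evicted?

pos 1: 4 → miss, frames (4)
pos 2: 0 → miss, frames (4 0)
pos 3: 4 → hit
pos 4: 0 → hit
pos 5: 6 → miss, frames (4 0 6)
pos 6: 4 → hit
pos 7: 9 → miss, evict 0, frames (6 4 9)
pos 8: 4 → hit
pos 9: 0 → miss, evict 6, frames (9 4 0)
pos 10: 4 → hit
pos 11: 5 → miss, evict 9, frames (0 4 5)
pos 12: 9 → miss, evict 0, frames (4 5 9)
At position 12, page 0 is evicted.

0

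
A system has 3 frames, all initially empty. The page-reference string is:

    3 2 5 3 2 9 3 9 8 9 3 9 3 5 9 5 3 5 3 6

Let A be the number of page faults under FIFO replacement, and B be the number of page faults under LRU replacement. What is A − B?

3

Under FIFO: F F F . . F F . F . . . . F F . F . . F → 10 faults.
Under LRU: F F F . . F . . F . . . . F . . . . . F → 7 faults.
A − B = 10 − 7 = 3.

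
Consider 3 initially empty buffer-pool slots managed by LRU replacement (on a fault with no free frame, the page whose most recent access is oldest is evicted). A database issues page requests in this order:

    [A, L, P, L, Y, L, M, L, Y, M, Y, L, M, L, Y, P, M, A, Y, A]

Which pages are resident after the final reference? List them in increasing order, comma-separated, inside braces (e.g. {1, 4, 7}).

{A, M, Y}

A: miss, frames (A)
L: miss, frames (A L)
P: miss, frames (A L P)
L: hit
Y: miss, evict A, frames (P L Y)
L: hit
M: miss, evict P, frames (Y L M)
L: hit
Y: hit
M: hit
Y: hit
L: hit
M: hit
L: hit
Y: hit
P: miss, evict M, frames (L Y P)
M: miss, evict L, frames (Y P M)
A: miss, evict Y, frames (P M A)
Y: miss, evict P, frames (M A Y)
A: hit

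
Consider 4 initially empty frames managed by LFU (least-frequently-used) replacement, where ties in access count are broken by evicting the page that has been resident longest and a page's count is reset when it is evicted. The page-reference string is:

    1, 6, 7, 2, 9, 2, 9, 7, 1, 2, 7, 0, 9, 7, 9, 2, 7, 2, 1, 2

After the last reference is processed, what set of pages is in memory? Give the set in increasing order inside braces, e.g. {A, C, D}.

{1, 2, 7, 9}

1 -> fault, frames (1)
6 -> fault, frames (1 6)
7 -> fault, frames (1 6 7)
2 -> fault, frames (1 6 7 2)
9 -> fault, evict 1, frames (6 7 2 9)
2 -> hit
9 -> hit
7 -> hit
1 -> fault, evict 6, frames (7 2 9 1)
2 -> hit
7 -> hit
0 -> fault, evict 1, frames (7 2 9 0)
9 -> hit
7 -> hit
9 -> hit
2 -> hit
7 -> hit
2 -> hit
1 -> fault, evict 0, frames (7 2 9 1)
2 -> hit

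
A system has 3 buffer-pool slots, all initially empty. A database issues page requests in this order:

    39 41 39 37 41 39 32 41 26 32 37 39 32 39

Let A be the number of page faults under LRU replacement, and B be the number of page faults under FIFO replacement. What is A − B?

Under LRU: F F . F . . F . F . F F . . → 7 faults.
Under FIFO: F F . F . . F . F . . F . . → 6 faults.
A − B = 7 − 6 = 1.

1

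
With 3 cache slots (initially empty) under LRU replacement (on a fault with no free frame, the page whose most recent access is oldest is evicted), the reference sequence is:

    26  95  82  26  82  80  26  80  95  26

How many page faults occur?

26: fault, frames {26}
95: fault, frames {26,95}
82: fault, frames {26,95,82}
26: hit
82: hit
80: fault, evict 95, frames {26,82,80}
26: hit
80: hit
95: fault, evict 82, frames {26,80,95}
26: hit
Page faults: 5.

5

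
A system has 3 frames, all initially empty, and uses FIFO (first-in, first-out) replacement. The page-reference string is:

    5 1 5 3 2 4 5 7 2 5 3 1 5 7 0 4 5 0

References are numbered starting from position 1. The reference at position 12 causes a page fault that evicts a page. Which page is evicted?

pos 1: 5 → miss, frames [5]
pos 2: 1 → miss, frames [5, 1]
pos 3: 5 → hit
pos 4: 3 → miss, frames [5, 1, 3]
pos 5: 2 → miss, evict 5, frames [1, 3, 2]
pos 6: 4 → miss, evict 1, frames [3, 2, 4]
pos 7: 5 → miss, evict 3, frames [2, 4, 5]
pos 8: 7 → miss, evict 2, frames [4, 5, 7]
pos 9: 2 → miss, evict 4, frames [5, 7, 2]
pos 10: 5 → hit
pos 11: 3 → miss, evict 5, frames [7, 2, 3]
pos 12: 1 → miss, evict 7, frames [2, 3, 1]
At position 12, page 7 is evicted.

7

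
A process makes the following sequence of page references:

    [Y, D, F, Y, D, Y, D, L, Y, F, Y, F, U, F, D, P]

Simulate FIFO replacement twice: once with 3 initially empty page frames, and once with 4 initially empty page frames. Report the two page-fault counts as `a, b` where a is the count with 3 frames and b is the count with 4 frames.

3 frames: F F F . . . . F F . . . F F F F → 9 faults.
4 frames: F F F . . . . F . . . . F . . F → 6 faults.
6 < 9: adding a frame reduced faults, as is typical.

9, 6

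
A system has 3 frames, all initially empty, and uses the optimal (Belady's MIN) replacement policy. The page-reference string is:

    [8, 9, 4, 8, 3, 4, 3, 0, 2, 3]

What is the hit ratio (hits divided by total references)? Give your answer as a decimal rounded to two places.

0.40

8: fault, frames (8)
9: fault, frames (8 9)
4: fault, frames (8 9 4)
8: hit
3: fault, evict 9, frames (8 4 3)
4: hit
3: hit
0: fault, evict 4, frames (8 3 0)
2: fault, evict 0, frames (8 3 2)
3: hit
Hits: 4 of 10 references → 4/10 = 0.4000.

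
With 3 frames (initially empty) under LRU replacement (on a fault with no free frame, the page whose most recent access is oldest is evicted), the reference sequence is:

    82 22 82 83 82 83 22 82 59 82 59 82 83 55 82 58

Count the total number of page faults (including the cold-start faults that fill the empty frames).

82 -> miss, frames (82)
22 -> miss, frames (82 22)
82 -> hit
83 -> miss, frames (22 82 83)
82 -> hit
83 -> hit
22 -> hit
82 -> hit
59 -> miss, evict 83, frames (22 82 59)
82 -> hit
59 -> hit
82 -> hit
83 -> miss, evict 22, frames (59 82 83)
55 -> miss, evict 59, frames (82 83 55)
82 -> hit
58 -> miss, evict 83, frames (55 82 58)
Page faults: 7.

7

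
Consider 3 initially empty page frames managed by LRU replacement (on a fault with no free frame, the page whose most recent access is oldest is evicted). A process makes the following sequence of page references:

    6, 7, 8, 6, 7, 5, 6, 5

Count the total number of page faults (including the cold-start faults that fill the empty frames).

4

6: fault, frames (6)
7: fault, frames (6 7)
8: fault, frames (6 7 8)
6: hit
7: hit
5: fault, evict 8, frames (6 7 5)
6: hit
5: hit
Page faults: 4.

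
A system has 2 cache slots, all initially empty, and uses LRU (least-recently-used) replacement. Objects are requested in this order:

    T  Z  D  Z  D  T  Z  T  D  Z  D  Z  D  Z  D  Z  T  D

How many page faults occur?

9

T -> fault, frames (T)
Z -> fault, frames (T Z)
D -> fault, evict T, frames (Z D)
Z -> hit
D -> hit
T -> fault, evict Z, frames (D T)
Z -> fault, evict D, frames (T Z)
T -> hit
D -> fault, evict Z, frames (T D)
Z -> fault, evict T, frames (D Z)
D -> hit
Z -> hit
D -> hit
Z -> hit
D -> hit
Z -> hit
T -> fault, evict D, frames (Z T)
D -> fault, evict Z, frames (T D)
Page faults: 9.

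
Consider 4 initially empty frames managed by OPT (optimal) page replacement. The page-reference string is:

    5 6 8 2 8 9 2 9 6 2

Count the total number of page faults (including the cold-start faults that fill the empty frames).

5 → miss, frames {5}
6 → miss, frames {5,6}
8 → miss, frames {5,6,8}
2 → miss, frames {5,6,8,2}
8 → hit
9 → miss, evict 8, frames {5,6,2,9}
2 → hit
9 → hit
6 → hit
2 → hit
Page faults: 5.

5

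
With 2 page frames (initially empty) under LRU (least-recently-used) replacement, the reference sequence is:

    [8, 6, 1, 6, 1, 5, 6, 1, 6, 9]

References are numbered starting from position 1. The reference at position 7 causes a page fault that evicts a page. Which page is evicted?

pos 1: 8 → miss, frames (8)
pos 2: 6 → miss, frames (8 6)
pos 3: 1 → miss, evict 8, frames (6 1)
pos 4: 6 → hit
pos 5: 1 → hit
pos 6: 5 → miss, evict 6, frames (1 5)
pos 7: 6 → miss, evict 1, frames (5 6)
At position 7, page 1 is evicted.

1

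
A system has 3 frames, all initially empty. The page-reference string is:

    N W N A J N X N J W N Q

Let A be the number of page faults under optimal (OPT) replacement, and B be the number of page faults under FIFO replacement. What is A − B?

Under OPT: F F . F F . F . . F . F → 7 faults.
Under FIFO: F F . F F F F . . F . F → 8 faults.
A − B = 7 − 8 = -1.

-1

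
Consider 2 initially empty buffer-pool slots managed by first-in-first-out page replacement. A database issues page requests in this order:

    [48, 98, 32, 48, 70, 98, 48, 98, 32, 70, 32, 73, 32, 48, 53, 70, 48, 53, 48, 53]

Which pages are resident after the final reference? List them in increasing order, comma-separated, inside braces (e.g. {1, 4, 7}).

{48, 53}

48 → miss, frames {48}
98 → miss, frames {48,98}
32 → miss, evict 48, frames {98,32}
48 → miss, evict 98, frames {32,48}
70 → miss, evict 32, frames {48,70}
98 → miss, evict 48, frames {70,98}
48 → miss, evict 70, frames {98,48}
98 → hit
32 → miss, evict 98, frames {48,32}
70 → miss, evict 48, frames {32,70}
32 → hit
73 → miss, evict 32, frames {70,73}
32 → miss, evict 70, frames {73,32}
48 → miss, evict 73, frames {32,48}
53 → miss, evict 32, frames {48,53}
70 → miss, evict 48, frames {53,70}
48 → miss, evict 53, frames {70,48}
53 → miss, evict 70, frames {48,53}
48 → hit
53 → hit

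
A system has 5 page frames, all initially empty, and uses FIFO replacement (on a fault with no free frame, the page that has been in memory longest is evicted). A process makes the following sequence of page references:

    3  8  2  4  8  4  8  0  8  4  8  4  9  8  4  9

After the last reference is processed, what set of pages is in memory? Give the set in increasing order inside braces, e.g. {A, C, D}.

3: fault, frames [3]
8: fault, frames [3, 8]
2: fault, frames [3, 8, 2]
4: fault, frames [3, 8, 2, 4]
8: hit
4: hit
8: hit
0: fault, frames [3, 8, 2, 4, 0]
8: hit
4: hit
8: hit
4: hit
9: fault, evict 3, frames [8, 2, 4, 0, 9]
8: hit
4: hit
9: hit

{0, 2, 4, 8, 9}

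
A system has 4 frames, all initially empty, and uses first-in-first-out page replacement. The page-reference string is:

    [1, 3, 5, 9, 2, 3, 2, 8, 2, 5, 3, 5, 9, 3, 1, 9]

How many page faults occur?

10

1 -> fault, frames {1}
3 -> fault, frames {1,3}
5 -> fault, frames {1,3,5}
9 -> fault, frames {1,3,5,9}
2 -> fault, evict 1, frames {3,5,9,2}
3 -> hit
2 -> hit
8 -> fault, evict 3, frames {5,9,2,8}
2 -> hit
5 -> hit
3 -> fault, evict 5, frames {9,2,8,3}
5 -> fault, evict 9, frames {2,8,3,5}
9 -> fault, evict 2, frames {8,3,5,9}
3 -> hit
1 -> fault, evict 8, frames {3,5,9,1}
9 -> hit
Page faults: 10.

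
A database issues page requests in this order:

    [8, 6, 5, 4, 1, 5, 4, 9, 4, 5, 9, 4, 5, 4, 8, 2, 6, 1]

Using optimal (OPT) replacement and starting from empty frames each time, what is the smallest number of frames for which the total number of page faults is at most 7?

6

f=1: 18 faults
f=2: 13 faults
f=3: 10 faults
f=4: 9 faults
f=5: 8 faults
f=6: 7 faults
f=7: 7 faults
Smallest f with faults ≤ 7 is 6.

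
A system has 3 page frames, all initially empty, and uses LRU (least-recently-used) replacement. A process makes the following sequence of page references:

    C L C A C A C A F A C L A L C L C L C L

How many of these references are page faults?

C → miss, frames {C}
L → miss, frames {C,L}
C → hit
A → miss, frames {L,C,A}
C → hit
A → hit
C → hit
A → hit
F → miss, evict L, frames {C,A,F}
A → hit
C → hit
L → miss, evict F, frames {A,C,L}
A → hit
L → hit
C → hit
L → hit
C → hit
L → hit
C → hit
L → hit
Page faults: 5.

5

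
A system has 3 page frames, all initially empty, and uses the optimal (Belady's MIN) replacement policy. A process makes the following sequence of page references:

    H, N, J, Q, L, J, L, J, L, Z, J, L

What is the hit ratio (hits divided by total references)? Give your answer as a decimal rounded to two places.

H → miss, frames (H)
N → miss, frames (H N)
J → miss, frames (H N J)
Q → miss, evict N, frames (H J Q)
L → miss, evict Q, frames (H J L)
J → hit
L → hit
J → hit
L → hit
Z → miss, evict H, frames (J L Z)
J → hit
L → hit
Hits: 6 of 12 references → 6/12 = 0.5000.

0.50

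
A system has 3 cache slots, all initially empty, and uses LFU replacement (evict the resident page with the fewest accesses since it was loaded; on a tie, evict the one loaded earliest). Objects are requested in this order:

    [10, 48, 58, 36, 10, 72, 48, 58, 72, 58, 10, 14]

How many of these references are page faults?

10

10 → fault, frames (10)
48 → fault, frames (10 48)
58 → fault, frames (10 48 58)
36 → fault, evict 10, frames (48 58 36)
10 → fault, evict 48, frames (58 36 10)
72 → fault, evict 58, frames (36 10 72)
48 → fault, evict 36, frames (10 72 48)
58 → fault, evict 10, frames (72 48 58)
72 → hit
58 → hit
10 → fault, evict 48, frames (72 58 10)
14 → fault, evict 10, frames (72 58 14)
Page faults: 10.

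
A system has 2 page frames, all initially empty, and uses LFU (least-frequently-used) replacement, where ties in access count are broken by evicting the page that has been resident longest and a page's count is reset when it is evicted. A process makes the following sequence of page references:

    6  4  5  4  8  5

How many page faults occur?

5

6 -> fault, frames [6]
4 -> fault, frames [6, 4]
5 -> fault, evict 6, frames [4, 5]
4 -> hit
8 -> fault, evict 5, frames [4, 8]
5 -> fault, evict 8, frames [4, 5]
Page faults: 5.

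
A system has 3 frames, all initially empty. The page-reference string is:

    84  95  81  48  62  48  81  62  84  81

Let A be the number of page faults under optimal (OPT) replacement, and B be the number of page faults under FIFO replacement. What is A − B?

-1

Under OPT: F F F F F . . . F . → 6 faults.
Under FIFO: F F F F F . . . F F → 7 faults.
A − B = 6 − 7 = -1.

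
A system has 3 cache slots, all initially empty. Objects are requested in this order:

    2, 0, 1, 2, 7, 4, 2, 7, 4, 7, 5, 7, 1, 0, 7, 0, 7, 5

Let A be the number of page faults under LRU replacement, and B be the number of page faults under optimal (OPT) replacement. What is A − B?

Under LRU: F F F . F F . . . . F . F F . . . F → 9 faults.
Under OPT: F F F . F F . . . . F . F F . . . . → 8 faults.
A − B = 9 − 8 = 1.

1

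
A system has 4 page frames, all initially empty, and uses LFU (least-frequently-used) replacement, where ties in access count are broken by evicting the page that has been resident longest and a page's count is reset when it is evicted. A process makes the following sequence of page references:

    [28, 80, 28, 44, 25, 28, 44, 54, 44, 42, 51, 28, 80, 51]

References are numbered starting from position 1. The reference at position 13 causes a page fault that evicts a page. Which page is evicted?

42

pos 1: 28 -> fault, frames {28}
pos 2: 80 -> fault, frames {28,80}
pos 3: 28 -> hit
pos 4: 44 -> fault, frames {28,80,44}
pos 5: 25 -> fault, frames {28,80,44,25}
pos 6: 28 -> hit
pos 7: 44 -> hit
pos 8: 54 -> fault, evict 80, frames {28,44,25,54}
pos 9: 44 -> hit
pos 10: 42 -> fault, evict 25, frames {28,44,54,42}
pos 11: 51 -> fault, evict 54, frames {28,44,42,51}
pos 12: 28 -> hit
pos 13: 80 -> fault, evict 42, frames {28,44,51,80}
At position 13, page 42 is evicted.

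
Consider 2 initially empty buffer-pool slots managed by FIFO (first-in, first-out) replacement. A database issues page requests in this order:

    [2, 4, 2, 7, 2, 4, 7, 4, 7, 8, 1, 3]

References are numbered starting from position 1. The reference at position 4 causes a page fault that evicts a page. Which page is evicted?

pos 1: 2: fault, frames (2)
pos 2: 4: fault, frames (2 4)
pos 3: 2: hit
pos 4: 7: fault, evict 2, frames (4 7)
At position 4, page 2 is evicted.

2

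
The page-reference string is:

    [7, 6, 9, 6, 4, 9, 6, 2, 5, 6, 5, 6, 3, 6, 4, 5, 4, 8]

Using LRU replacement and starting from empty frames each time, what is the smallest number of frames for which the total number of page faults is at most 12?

f=1: 18 faults
f=2: 13 faults
f=3: 10 faults
f=4: 9 faults
f=5: 9 faults
f=6: 8 faults
f=7: 8 faults
f=8: 8 faults
Smallest f with faults ≤ 12 is 3.

3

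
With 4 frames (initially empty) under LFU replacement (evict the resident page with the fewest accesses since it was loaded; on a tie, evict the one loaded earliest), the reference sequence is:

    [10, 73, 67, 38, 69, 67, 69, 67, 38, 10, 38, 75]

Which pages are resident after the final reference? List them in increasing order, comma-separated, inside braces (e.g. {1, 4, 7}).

10 → miss, frames [10]
73 → miss, frames [10, 73]
67 → miss, frames [10, 73, 67]
38 → miss, frames [10, 73, 67, 38]
69 → miss, evict 10, frames [73, 67, 38, 69]
67 → hit
69 → hit
67 → hit
38 → hit
10 → miss, evict 73, frames [67, 38, 69, 10]
38 → hit
75 → miss, evict 10, frames [67, 38, 69, 75]

{38, 67, 69, 75}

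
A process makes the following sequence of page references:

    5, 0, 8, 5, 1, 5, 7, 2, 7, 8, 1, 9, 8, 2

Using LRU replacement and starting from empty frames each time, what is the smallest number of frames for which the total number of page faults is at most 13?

f=1: 14 faults
f=2: 12 faults
f=3: 10 faults
f=4: 10 faults
f=5: 7 faults
f=6: 7 faults
f=7: 7 faults
Smallest f with faults ≤ 13 is 2.

2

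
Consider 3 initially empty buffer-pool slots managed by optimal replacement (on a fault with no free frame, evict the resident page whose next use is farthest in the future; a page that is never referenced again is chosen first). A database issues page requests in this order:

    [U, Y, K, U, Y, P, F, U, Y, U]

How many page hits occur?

U → fault, frames (U)
Y → fault, frames (U Y)
K → fault, frames (U Y K)
U → hit
Y → hit
P → fault, evict K, frames (U Y P)
F → fault, evict P, frames (U Y F)
U → hit
Y → hit
U → hit
Hits: 5.

5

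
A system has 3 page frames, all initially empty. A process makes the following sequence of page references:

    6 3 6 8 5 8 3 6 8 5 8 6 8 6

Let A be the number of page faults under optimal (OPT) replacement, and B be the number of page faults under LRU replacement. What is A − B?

Under OPT: F F . F F . . F . . . . . . → 5 faults.
Under LRU: F F . F F . F F . F . . . . → 7 faults.
A − B = 5 − 7 = -2.

-2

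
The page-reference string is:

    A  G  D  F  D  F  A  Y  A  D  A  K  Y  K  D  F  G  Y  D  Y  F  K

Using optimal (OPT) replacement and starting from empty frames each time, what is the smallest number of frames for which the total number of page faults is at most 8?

f=1: 22 faults
f=2: 15 faults
f=3: 10 faults
f=4: 8 faults
f=5: 6 faults
f=6: 6 faults
Smallest f with faults ≤ 8 is 4.

4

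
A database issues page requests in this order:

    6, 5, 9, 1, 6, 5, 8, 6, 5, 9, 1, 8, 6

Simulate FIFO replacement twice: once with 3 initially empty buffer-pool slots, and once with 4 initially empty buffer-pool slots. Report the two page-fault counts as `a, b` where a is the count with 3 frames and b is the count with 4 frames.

10, 11

3 frames: F F F F F F F . . F F . F → 10 faults.
4 frames: F F F F . . F F F F F F F → 11 faults.
11 > 10: adding a frame increased faults — Belady's anomaly.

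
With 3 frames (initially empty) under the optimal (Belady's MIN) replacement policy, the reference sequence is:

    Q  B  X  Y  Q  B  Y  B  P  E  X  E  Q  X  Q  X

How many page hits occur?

Q -> fault, frames {Q}
B -> fault, frames {Q,B}
X -> fault, frames {Q,B,X}
Y -> fault, evict X, frames {Q,B,Y}
Q -> hit
B -> hit
Y -> hit
B -> hit
P -> fault, evict Y, frames {Q,B,P}
E -> fault, evict P, frames {Q,B,E}
X -> fault, evict B, frames {Q,E,X}
E -> hit
Q -> hit
X -> hit
Q -> hit
X -> hit
Hits: 9.

9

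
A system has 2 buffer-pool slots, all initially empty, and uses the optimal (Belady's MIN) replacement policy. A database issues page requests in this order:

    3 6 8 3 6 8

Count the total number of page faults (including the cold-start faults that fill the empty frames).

3: miss, frames {3}
6: miss, frames {3,6}
8: miss, evict 6, frames {3,8}
3: hit
6: miss, evict 3, frames {8,6}
8: hit
Page faults: 4.

4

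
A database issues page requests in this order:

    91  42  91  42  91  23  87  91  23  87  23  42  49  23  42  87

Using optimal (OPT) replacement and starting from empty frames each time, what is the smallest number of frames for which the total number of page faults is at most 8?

f=1: 16 faults
f=2: 9 faults
f=3: 7 faults
f=4: 5 faults
f=5: 5 faults
Smallest f with faults ≤ 8 is 3.

3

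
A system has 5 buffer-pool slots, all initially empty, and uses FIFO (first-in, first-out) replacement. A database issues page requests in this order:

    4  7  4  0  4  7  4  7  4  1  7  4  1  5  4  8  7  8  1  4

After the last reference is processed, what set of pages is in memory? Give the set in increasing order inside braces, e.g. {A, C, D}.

{0, 1, 4, 5, 8}

4 -> fault, frames [4]
7 -> fault, frames [4, 7]
4 -> hit
0 -> fault, frames [4, 7, 0]
4 -> hit
7 -> hit
4 -> hit
7 -> hit
4 -> hit
1 -> fault, frames [4, 7, 0, 1]
7 -> hit
4 -> hit
1 -> hit
5 -> fault, frames [4, 7, 0, 1, 5]
4 -> hit
8 -> fault, evict 4, frames [7, 0, 1, 5, 8]
7 -> hit
8 -> hit
1 -> hit
4 -> fault, evict 7, frames [0, 1, 5, 8, 4]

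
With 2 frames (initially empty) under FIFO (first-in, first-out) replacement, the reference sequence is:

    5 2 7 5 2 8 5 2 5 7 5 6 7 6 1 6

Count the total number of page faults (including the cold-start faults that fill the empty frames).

14

5 → fault, frames [5]
2 → fault, frames [5, 2]
7 → fault, evict 5, frames [2, 7]
5 → fault, evict 2, frames [7, 5]
2 → fault, evict 7, frames [5, 2]
8 → fault, evict 5, frames [2, 8]
5 → fault, evict 2, frames [8, 5]
2 → fault, evict 8, frames [5, 2]
5 → hit
7 → fault, evict 5, frames [2, 7]
5 → fault, evict 2, frames [7, 5]
6 → fault, evict 7, frames [5, 6]
7 → fault, evict 5, frames [6, 7]
6 → hit
1 → fault, evict 6, frames [7, 1]
6 → fault, evict 7, frames [1, 6]
Page faults: 14.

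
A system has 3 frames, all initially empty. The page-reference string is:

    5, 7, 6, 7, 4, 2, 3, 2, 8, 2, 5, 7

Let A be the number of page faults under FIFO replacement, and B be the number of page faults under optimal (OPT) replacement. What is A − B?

Under FIFO: F F F . F F F . F . F F → 9 faults.
Under OPT: F F F . F F F . F . . F → 8 faults.
A − B = 9 − 8 = 1.

1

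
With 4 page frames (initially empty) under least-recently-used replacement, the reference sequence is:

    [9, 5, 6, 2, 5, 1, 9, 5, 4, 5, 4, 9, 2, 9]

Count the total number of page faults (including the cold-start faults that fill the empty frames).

8

9 → miss, frames (9)
5 → miss, frames (9 5)
6 → miss, frames (9 5 6)
2 → miss, frames (9 5 6 2)
5 → hit
1 → miss, evict 9, frames (6 2 5 1)
9 → miss, evict 6, frames (2 5 1 9)
5 → hit
4 → miss, evict 2, frames (1 9 5 4)
5 → hit
4 → hit
9 → hit
2 → miss, evict 1, frames (5 4 9 2)
9 → hit
Page faults: 8.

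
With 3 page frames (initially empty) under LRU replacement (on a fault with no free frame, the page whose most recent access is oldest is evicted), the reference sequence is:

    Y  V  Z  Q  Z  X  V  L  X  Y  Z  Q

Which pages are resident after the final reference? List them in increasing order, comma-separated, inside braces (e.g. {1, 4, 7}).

Y -> fault, frames (Y)
V -> fault, frames (Y V)
Z -> fault, frames (Y V Z)
Q -> fault, evict Y, frames (V Z Q)
Z -> hit
X -> fault, evict V, frames (Q Z X)
V -> fault, evict Q, frames (Z X V)
L -> fault, evict Z, frames (X V L)
X -> hit
Y -> fault, evict V, frames (L X Y)
Z -> fault, evict L, frames (X Y Z)
Q -> fault, evict X, frames (Y Z Q)

{Q, Y, Z}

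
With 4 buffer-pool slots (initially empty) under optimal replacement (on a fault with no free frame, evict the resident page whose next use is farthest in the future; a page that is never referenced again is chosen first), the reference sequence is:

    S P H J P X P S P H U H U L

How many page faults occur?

S -> miss, frames [S]
P -> miss, frames [S, P]
H -> miss, frames [S, P, H]
J -> miss, frames [S, P, H, J]
P -> hit
X -> miss, evict J, frames [S, P, H, X]
P -> hit
S -> hit
P -> hit
H -> hit
U -> miss, evict X, frames [S, P, H, U]
H -> hit
U -> hit
L -> miss, evict U, frames [S, P, H, L]
Page faults: 7.

7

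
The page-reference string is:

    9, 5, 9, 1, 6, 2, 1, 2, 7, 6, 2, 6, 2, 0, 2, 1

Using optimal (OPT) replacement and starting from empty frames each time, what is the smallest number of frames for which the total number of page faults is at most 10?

2

f=1: 16 faults
f=2: 9 faults
f=3: 8 faults
f=4: 7 faults
f=5: 7 faults
f=6: 7 faults
f=7: 7 faults
Smallest f with faults ≤ 10 is 2.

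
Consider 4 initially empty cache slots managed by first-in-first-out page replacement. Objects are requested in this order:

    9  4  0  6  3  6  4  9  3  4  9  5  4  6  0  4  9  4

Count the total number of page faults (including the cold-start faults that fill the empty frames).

9: miss, frames [9]
4: miss, frames [9, 4]
0: miss, frames [9, 4, 0]
6: miss, frames [9, 4, 0, 6]
3: miss, evict 9, frames [4, 0, 6, 3]
6: hit
4: hit
9: miss, evict 4, frames [0, 6, 3, 9]
3: hit
4: miss, evict 0, frames [6, 3, 9, 4]
9: hit
5: miss, evict 6, frames [3, 9, 4, 5]
4: hit
6: miss, evict 3, frames [9, 4, 5, 6]
0: miss, evict 9, frames [4, 5, 6, 0]
4: hit
9: miss, evict 4, frames [5, 6, 0, 9]
4: miss, evict 5, frames [6, 0, 9, 4]
Page faults: 12.

12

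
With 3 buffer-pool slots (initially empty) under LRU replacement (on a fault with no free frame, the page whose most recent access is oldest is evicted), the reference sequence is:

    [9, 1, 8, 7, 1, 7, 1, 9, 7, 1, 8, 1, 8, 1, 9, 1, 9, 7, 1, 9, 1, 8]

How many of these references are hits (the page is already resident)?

9 → miss, frames (9)
1 → miss, frames (9 1)
8 → miss, frames (9 1 8)
7 → miss, evict 9, frames (1 8 7)
1 → hit
7 → hit
1 → hit
9 → miss, evict 8, frames (7 1 9)
7 → hit
1 → hit
8 → miss, evict 9, frames (7 1 8)
1 → hit
8 → hit
1 → hit
9 → miss, evict 7, frames (8 1 9)
1 → hit
9 → hit
7 → miss, evict 8, frames (1 9 7)
1 → hit
9 → hit
1 → hit
8 → miss, evict 7, frames (9 1 8)
Hits: 13.

13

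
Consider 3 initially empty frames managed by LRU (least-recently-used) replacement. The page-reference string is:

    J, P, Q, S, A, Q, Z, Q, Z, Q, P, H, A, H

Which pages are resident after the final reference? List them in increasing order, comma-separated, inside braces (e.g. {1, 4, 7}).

{A, H, P}

J → fault, frames (J)
P → fault, frames (J P)
Q → fault, frames (J P Q)
S → fault, evict J, frames (P Q S)
A → fault, evict P, frames (Q S A)
Q → hit
Z → fault, evict S, frames (A Q Z)
Q → hit
Z → hit
Q → hit
P → fault, evict A, frames (Z Q P)
H → fault, evict Z, frames (Q P H)
A → fault, evict Q, frames (P H A)
H → hit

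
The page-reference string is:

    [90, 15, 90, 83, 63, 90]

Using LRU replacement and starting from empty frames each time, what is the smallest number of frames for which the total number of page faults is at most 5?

f=1: 6 faults
f=2: 5 faults
f=3: 4 faults
f=4: 4 faults
Smallest f with faults ≤ 5 is 2.

2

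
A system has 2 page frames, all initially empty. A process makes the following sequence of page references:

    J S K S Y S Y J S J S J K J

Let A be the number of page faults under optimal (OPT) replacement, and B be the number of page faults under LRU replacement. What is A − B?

-1

Under OPT: F F F . F . . F . . . . F . → 6 faults.
Under LRU: F F F . F . . F F . . . F . → 7 faults.
A − B = 6 − 7 = -1.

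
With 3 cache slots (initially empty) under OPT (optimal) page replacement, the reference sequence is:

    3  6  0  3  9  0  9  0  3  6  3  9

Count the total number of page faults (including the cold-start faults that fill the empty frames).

5

3 -> fault, frames (3)
6 -> fault, frames (3 6)
0 -> fault, frames (3 6 0)
3 -> hit
9 -> fault, evict 6, frames (3 0 9)
0 -> hit
9 -> hit
0 -> hit
3 -> hit
6 -> fault, evict 0, frames (3 9 6)
3 -> hit
9 -> hit
Page faults: 5.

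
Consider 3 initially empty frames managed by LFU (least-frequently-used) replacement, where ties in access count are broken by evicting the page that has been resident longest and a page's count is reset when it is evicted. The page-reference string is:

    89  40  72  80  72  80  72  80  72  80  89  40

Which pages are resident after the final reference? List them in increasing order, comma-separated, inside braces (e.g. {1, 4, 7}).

{40, 72, 80}

89 → miss, frames {89}
40 → miss, frames {89,40}
72 → miss, frames {89,40,72}
80 → miss, evict 89, frames {40,72,80}
72 → hit
80 → hit
72 → hit
80 → hit
72 → hit
80 → hit
89 → miss, evict 40, frames {72,80,89}
40 → miss, evict 89, frames {72,80,40}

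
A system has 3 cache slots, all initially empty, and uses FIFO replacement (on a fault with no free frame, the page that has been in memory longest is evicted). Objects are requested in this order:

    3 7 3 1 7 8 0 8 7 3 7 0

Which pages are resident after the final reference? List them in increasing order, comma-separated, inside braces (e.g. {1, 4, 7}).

{0, 3, 7}

3 -> fault, frames (3)
7 -> fault, frames (3 7)
3 -> hit
1 -> fault, frames (3 7 1)
7 -> hit
8 -> fault, evict 3, frames (7 1 8)
0 -> fault, evict 7, frames (1 8 0)
8 -> hit
7 -> fault, evict 1, frames (8 0 7)
3 -> fault, evict 8, frames (0 7 3)
7 -> hit
0 -> hit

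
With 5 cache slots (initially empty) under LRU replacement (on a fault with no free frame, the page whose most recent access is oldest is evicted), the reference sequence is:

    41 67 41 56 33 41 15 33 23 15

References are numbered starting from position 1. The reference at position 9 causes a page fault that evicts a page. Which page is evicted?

67

pos 1: 41 → fault, frames {41}
pos 2: 67 → fault, frames {41,67}
pos 3: 41 → hit
pos 4: 56 → fault, frames {67,41,56}
pos 5: 33 → fault, frames {67,41,56,33}
pos 6: 41 → hit
pos 7: 15 → fault, frames {67,56,33,41,15}
pos 8: 33 → hit
pos 9: 23 → fault, evict 67, frames {56,41,15,33,23}
At position 9, page 67 is evicted.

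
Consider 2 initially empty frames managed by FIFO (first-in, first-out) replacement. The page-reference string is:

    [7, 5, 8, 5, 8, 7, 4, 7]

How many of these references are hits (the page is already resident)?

3

7 -> miss, frames [7]
5 -> miss, frames [7, 5]
8 -> miss, evict 7, frames [5, 8]
5 -> hit
8 -> hit
7 -> miss, evict 5, frames [8, 7]
4 -> miss, evict 8, frames [7, 4]
7 -> hit
Hits: 3.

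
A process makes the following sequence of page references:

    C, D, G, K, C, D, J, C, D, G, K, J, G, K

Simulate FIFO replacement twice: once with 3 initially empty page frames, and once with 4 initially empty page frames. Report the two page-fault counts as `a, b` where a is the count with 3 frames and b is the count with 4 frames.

3 frames: F F F F F F F . . F F . . . → 9 faults.
4 frames: F F F F . . F F F F F F . . → 10 faults.
10 > 9: adding a frame increased faults — Belady's anomaly.

9, 10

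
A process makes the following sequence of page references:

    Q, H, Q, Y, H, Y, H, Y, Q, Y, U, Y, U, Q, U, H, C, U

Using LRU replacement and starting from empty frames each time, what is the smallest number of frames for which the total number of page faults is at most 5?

4

f=1: 18 faults
f=2: 10 faults
f=3: 6 faults
f=4: 5 faults
f=5: 5 faults
Smallest f with faults ≤ 5 is 4.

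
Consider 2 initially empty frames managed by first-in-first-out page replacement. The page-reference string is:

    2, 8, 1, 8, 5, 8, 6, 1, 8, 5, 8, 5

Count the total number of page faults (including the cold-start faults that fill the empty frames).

2 → fault, frames (2)
8 → fault, frames (2 8)
1 → fault, evict 2, frames (8 1)
8 → hit
5 → fault, evict 8, frames (1 5)
8 → fault, evict 1, frames (5 8)
6 → fault, evict 5, frames (8 6)
1 → fault, evict 8, frames (6 1)
8 → fault, evict 6, frames (1 8)
5 → fault, evict 1, frames (8 5)
8 → hit
5 → hit
Page faults: 9.

9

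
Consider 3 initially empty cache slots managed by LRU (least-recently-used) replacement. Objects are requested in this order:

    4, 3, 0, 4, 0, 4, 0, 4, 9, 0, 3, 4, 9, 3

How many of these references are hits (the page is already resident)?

7

4: fault, frames {4}
3: fault, frames {4,3}
0: fault, frames {4,3,0}
4: hit
0: hit
4: hit
0: hit
4: hit
9: fault, evict 3, frames {0,4,9}
0: hit
3: fault, evict 4, frames {9,0,3}
4: fault, evict 9, frames {0,3,4}
9: fault, evict 0, frames {3,4,9}
3: hit
Hits: 7.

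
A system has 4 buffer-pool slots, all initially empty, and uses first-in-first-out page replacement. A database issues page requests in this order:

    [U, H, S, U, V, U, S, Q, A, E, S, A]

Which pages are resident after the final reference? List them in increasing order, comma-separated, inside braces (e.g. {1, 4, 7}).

{A, E, Q, S}

U -> fault, frames {U}
H -> fault, frames {U,H}
S -> fault, frames {U,H,S}
U -> hit
V -> fault, frames {U,H,S,V}
U -> hit
S -> hit
Q -> fault, evict U, frames {H,S,V,Q}
A -> fault, evict H, frames {S,V,Q,A}
E -> fault, evict S, frames {V,Q,A,E}
S -> fault, evict V, frames {Q,A,E,S}
A -> hit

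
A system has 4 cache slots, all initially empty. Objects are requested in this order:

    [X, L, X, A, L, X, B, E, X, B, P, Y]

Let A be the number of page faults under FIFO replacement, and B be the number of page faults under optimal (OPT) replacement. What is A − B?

Under FIFO: F F . F . . F F F . F F → 8 faults.
Under OPT: F F . F . . F F . . F F → 7 faults.
A − B = 8 − 7 = 1.

1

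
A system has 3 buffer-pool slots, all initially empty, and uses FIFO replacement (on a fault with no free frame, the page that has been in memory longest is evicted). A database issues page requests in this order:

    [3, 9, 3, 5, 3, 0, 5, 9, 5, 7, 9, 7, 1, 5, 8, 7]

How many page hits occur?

6

3: miss, frames (3)
9: miss, frames (3 9)
3: hit
5: miss, frames (3 9 5)
3: hit
0: miss, evict 3, frames (9 5 0)
5: hit
9: hit
5: hit
7: miss, evict 9, frames (5 0 7)
9: miss, evict 5, frames (0 7 9)
7: hit
1: miss, evict 0, frames (7 9 1)
5: miss, evict 7, frames (9 1 5)
8: miss, evict 9, frames (1 5 8)
7: miss, evict 1, frames (5 8 7)
Hits: 6.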